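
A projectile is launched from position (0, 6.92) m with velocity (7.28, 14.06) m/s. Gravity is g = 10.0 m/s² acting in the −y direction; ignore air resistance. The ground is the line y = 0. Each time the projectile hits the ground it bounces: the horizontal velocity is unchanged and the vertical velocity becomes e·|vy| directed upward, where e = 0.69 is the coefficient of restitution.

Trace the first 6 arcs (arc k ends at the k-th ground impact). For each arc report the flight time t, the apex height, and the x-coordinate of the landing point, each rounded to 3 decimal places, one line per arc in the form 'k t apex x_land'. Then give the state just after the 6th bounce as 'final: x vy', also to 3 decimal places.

1 3.239 16.804 23.582
2 2.530 8.000 41.999
3 1.746 3.809 54.708
4 1.204 1.813 63.476
5 0.831 0.863 69.527
6 0.573 0.411 73.701
final: 73.701 1.978

Arc 1: start y=6.920, vy=14.060 → t=3.239, apex=16.804, x_land=23.582, impact vy=-18.333
  bounce: vy ← 0.69·18.333 = 12.649
Arc 2: start y=0.000, vy=12.649 → t=2.530, apex=8.000, x_land=41.999, impact vy=-12.649
  bounce: vy ← 0.69·12.649 = 8.728
Arc 3: start y=0.000, vy=8.728 → t=1.746, apex=3.809, x_land=54.708, impact vy=-8.728
  bounce: vy ← 0.69·8.728 = 6.022
Arc 4: start y=0.000, vy=6.022 → t=1.204, apex=1.813, x_land=63.476, impact vy=-6.022
  bounce: vy ← 0.69·6.022 = 4.155
Arc 5: start y=0.000, vy=4.155 → t=0.831, apex=0.863, x_land=69.527, impact vy=-4.155
  bounce: vy ← 0.69·4.155 = 2.867
Arc 6: start y=0.000, vy=2.867 → t=0.573, apex=0.411, x_land=73.701, impact vy=-2.867
  bounce: vy ← 0.69·2.867 = 1.978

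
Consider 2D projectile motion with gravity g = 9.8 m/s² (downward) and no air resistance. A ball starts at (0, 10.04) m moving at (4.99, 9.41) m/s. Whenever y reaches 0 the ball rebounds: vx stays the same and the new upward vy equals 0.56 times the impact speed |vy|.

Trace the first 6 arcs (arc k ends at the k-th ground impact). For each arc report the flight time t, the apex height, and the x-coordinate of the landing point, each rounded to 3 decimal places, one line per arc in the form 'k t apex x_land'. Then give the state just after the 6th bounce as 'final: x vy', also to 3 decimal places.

1 2.684 14.558 13.392
2 1.930 4.565 23.026
3 1.081 1.432 28.420
4 0.605 0.449 31.441
5 0.339 0.141 33.133
6 0.190 0.044 34.080
final: 34.080 0.521

Arc 1: start y=10.040, vy=9.410 → t=2.684, apex=14.558, x_land=13.392, impact vy=-16.892
  bounce: vy ← 0.56·16.892 = 9.459
Arc 2: start y=0.000, vy=9.459 → t=1.930, apex=4.565, x_land=23.026, impact vy=-9.459
  bounce: vy ← 0.56·9.459 = 5.297
Arc 3: start y=0.000, vy=5.297 → t=1.081, apex=1.432, x_land=28.420, impact vy=-5.297
  bounce: vy ← 0.56·5.297 = 2.966
Arc 4: start y=0.000, vy=2.966 → t=0.605, apex=0.449, x_land=31.441, impact vy=-2.966
  bounce: vy ← 0.56·2.966 = 1.661
Arc 5: start y=0.000, vy=1.661 → t=0.339, apex=0.141, x_land=33.133, impact vy=-1.661
  bounce: vy ← 0.56·1.661 = 0.930
Arc 6: start y=0.000, vy=0.930 → t=0.190, apex=0.044, x_land=34.080, impact vy=-0.930
  bounce: vy ← 0.56·0.930 = 0.521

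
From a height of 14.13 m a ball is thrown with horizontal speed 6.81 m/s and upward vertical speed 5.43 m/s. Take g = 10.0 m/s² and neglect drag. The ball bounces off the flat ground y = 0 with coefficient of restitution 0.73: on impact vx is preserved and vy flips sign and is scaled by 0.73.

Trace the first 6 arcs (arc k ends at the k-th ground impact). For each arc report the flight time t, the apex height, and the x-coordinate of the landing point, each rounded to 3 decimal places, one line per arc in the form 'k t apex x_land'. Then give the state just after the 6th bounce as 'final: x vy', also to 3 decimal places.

Arc 1: start y=14.130, vy=5.430 → t=2.310, apex=15.604, x_land=15.728, impact vy=-17.666
  bounce: vy ← 0.73·17.666 = 12.896
Arc 2: start y=0.000, vy=12.896 → t=2.579, apex=8.316, x_land=33.293, impact vy=-12.896
  bounce: vy ← 0.73·12.896 = 9.414
Arc 3: start y=0.000, vy=9.414 → t=1.883, apex=4.431, x_land=46.115, impact vy=-9.414
  bounce: vy ← 0.73·9.414 = 6.872
Arc 4: start y=0.000, vy=6.872 → t=1.374, apex=2.361, x_land=55.475, impact vy=-6.872
  bounce: vy ← 0.73·6.872 = 5.017
Arc 5: start y=0.000, vy=5.017 → t=1.003, apex=1.258, x_land=62.308, impact vy=-5.017
  bounce: vy ← 0.73·5.017 = 3.662
Arc 6: start y=0.000, vy=3.662 → t=0.732, apex=0.671, x_land=67.296, impact vy=-3.662
  bounce: vy ← 0.73·3.662 = 2.673

1 2.310 15.604 15.728
2 2.579 8.316 33.293
3 1.883 4.431 46.115
4 1.374 2.361 55.475
5 1.003 1.258 62.308
6 0.732 0.671 67.296
final: 67.296 2.673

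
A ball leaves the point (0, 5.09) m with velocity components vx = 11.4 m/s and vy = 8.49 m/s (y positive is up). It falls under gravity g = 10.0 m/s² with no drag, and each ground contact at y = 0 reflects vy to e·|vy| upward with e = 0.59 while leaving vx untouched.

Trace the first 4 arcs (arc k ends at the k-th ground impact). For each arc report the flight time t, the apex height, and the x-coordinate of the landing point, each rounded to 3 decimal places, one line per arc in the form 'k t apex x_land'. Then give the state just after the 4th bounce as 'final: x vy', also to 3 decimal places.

Arc 1: start y=5.090, vy=8.490 → t=2.168, apex=8.694, x_land=24.711, impact vy=-13.186
  bounce: vy ← 0.59·13.186 = 7.780
Arc 2: start y=0.000, vy=7.780 → t=1.556, apex=3.026, x_land=42.449, impact vy=-7.780
  bounce: vy ← 0.59·7.780 = 4.590
Arc 3: start y=0.000, vy=4.590 → t=0.918, apex=1.053, x_land=52.915, impact vy=-4.590
  bounce: vy ← 0.59·4.590 = 2.708
Arc 4: start y=0.000, vy=2.708 → t=0.542, apex=0.367, x_land=59.090, impact vy=-2.708
  bounce: vy ← 0.59·2.708 = 1.598

1 2.168 8.694 24.711
2 1.556 3.026 42.449
3 0.918 1.053 52.915
4 0.542 0.367 59.090
final: 59.090 1.598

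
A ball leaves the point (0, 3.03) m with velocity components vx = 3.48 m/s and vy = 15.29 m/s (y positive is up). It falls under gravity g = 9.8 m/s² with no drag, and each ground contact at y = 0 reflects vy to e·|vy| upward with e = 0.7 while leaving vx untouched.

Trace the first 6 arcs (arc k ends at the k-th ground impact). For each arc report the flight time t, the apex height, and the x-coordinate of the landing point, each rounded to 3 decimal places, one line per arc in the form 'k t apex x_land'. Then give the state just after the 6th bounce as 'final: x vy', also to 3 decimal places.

Arc 1: start y=3.030, vy=15.290 → t=3.307, apex=14.958, x_land=11.510, impact vy=-17.122
  bounce: vy ← 0.7·17.122 = 11.986
Arc 2: start y=0.000, vy=11.986 → t=2.446, apex=7.329, x_land=20.022, impact vy=-11.986
  bounce: vy ← 0.7·11.986 = 8.390
Arc 3: start y=0.000, vy=8.390 → t=1.712, apex=3.591, x_land=25.980, impact vy=-8.390
  bounce: vy ← 0.7·8.390 = 5.873
Arc 4: start y=0.000, vy=5.873 → t=1.199, apex=1.760, x_land=30.151, impact vy=-5.873
  bounce: vy ← 0.7·5.873 = 4.111
Arc 5: start y=0.000, vy=4.111 → t=0.839, apex=0.862, x_land=33.071, impact vy=-4.111
  bounce: vy ← 0.7·4.111 = 2.878
Arc 6: start y=0.000, vy=2.878 → t=0.587, apex=0.423, x_land=35.115, impact vy=-2.878
  bounce: vy ← 0.7·2.878 = 2.014

1 3.307 14.958 11.510
2 2.446 7.329 20.022
3 1.712 3.591 25.980
4 1.199 1.760 30.151
5 0.839 0.862 33.071
6 0.587 0.423 35.115
final: 35.115 2.014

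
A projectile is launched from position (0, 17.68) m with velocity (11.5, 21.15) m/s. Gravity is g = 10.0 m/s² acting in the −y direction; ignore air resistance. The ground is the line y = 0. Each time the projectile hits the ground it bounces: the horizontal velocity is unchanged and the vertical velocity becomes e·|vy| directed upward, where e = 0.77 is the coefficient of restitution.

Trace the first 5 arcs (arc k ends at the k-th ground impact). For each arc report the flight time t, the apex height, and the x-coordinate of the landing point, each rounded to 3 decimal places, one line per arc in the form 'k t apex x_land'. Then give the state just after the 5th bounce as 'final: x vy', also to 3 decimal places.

Arc 1: start y=17.680, vy=21.150 → t=4.945, apex=40.046, x_land=56.868, impact vy=-28.301
  bounce: vy ← 0.77·28.301 = 21.791
Arc 2: start y=0.000, vy=21.791 → t=4.358, apex=23.743, x_land=106.988, impact vy=-21.791
  bounce: vy ← 0.77·21.791 = 16.779
Arc 3: start y=0.000, vy=16.779 → t=3.356, apex=14.077, x_land=145.581, impact vy=-16.779
  bounce: vy ← 0.77·16.779 = 12.920
Arc 4: start y=0.000, vy=12.920 → t=2.584, apex=8.347, x_land=175.297, impact vy=-12.920
  bounce: vy ← 0.77·12.920 = 9.949
Arc 5: start y=0.000, vy=9.949 → t=1.990, apex=4.949, x_land=198.179, impact vy=-9.949
  bounce: vy ← 0.77·9.949 = 7.660

1 4.945 40.046 56.868
2 4.358 23.743 106.988
3 3.356 14.077 145.581
4 2.584 8.347 175.297
5 1.990 4.949 198.179
final: 198.179 7.660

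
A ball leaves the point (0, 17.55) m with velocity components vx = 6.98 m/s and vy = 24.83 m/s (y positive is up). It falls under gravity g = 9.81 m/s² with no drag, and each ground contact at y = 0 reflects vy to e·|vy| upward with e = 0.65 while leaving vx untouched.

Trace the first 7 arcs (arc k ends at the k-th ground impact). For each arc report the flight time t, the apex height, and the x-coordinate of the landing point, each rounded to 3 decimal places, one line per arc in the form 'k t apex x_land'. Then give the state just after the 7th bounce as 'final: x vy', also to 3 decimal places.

Arc 1: start y=17.550, vy=24.830 → t=5.691, apex=48.973, x_land=39.722, impact vy=-30.998
  bounce: vy ← 0.65·30.998 = 20.149
Arc 2: start y=0.000, vy=20.149 → t=4.108, apex=20.691, x_land=68.395, impact vy=-20.149
  bounce: vy ← 0.65·20.149 = 13.097
Arc 3: start y=0.000, vy=13.097 → t=2.670, apex=8.742, x_land=87.031, impact vy=-13.097
  bounce: vy ← 0.65·13.097 = 8.513
Arc 4: start y=0.000, vy=8.513 → t=1.736, apex=3.694, x_land=99.145, impact vy=-8.513
  bounce: vy ← 0.65·8.513 = 5.533
Arc 5: start y=0.000, vy=5.533 → t=1.128, apex=1.561, x_land=107.020, impact vy=-5.533
  bounce: vy ← 0.65·5.533 = 3.597
Arc 6: start y=0.000, vy=3.597 → t=0.733, apex=0.659, x_land=112.138, impact vy=-3.597
  bounce: vy ← 0.65·3.597 = 2.338
Arc 7: start y=0.000, vy=2.338 → t=0.477, apex=0.279, x_land=115.464, impact vy=-2.338
  bounce: vy ← 0.65·2.338 = 1.520

1 5.691 48.973 39.722
2 4.108 20.691 68.395
3 2.670 8.742 87.031
4 1.736 3.694 99.145
5 1.128 1.561 107.020
6 0.733 0.659 112.138
7 0.477 0.279 115.464
final: 115.464 1.520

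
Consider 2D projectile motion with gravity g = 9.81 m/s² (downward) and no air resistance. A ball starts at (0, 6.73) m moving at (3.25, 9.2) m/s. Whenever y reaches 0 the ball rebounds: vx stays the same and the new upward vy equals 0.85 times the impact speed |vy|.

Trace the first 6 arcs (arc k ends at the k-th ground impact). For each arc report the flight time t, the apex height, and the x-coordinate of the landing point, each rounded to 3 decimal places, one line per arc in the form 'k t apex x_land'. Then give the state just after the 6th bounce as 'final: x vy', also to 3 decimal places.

Arc 1: start y=6.730, vy=9.200 → t=2.438, apex=11.044, x_land=7.925, impact vy=-14.720
  bounce: vy ← 0.85·14.720 = 12.512
Arc 2: start y=0.000, vy=12.512 → t=2.551, apex=7.979, x_land=16.215, impact vy=-12.512
  bounce: vy ← 0.85·12.512 = 10.635
Arc 3: start y=0.000, vy=10.635 → t=2.168, apex=5.765, x_land=23.262, impact vy=-10.635
  bounce: vy ← 0.85·10.635 = 9.040
Arc 4: start y=0.000, vy=9.040 → t=1.843, apex=4.165, x_land=29.252, impact vy=-9.040
  bounce: vy ← 0.85·9.040 = 7.684
Arc 5: start y=0.000, vy=7.684 → t=1.567, apex=3.009, x_land=34.343, impact vy=-7.684
  bounce: vy ← 0.85·7.684 = 6.531
Arc 6: start y=0.000, vy=6.531 → t=1.332, apex=2.174, x_land=38.671, impact vy=-6.531
  bounce: vy ← 0.85·6.531 = 5.552

1 2.438 11.044 7.925
2 2.551 7.979 16.215
3 2.168 5.765 23.262
4 1.843 4.165 29.252
5 1.567 3.009 34.343
6 1.332 2.174 38.671
final: 38.671 5.552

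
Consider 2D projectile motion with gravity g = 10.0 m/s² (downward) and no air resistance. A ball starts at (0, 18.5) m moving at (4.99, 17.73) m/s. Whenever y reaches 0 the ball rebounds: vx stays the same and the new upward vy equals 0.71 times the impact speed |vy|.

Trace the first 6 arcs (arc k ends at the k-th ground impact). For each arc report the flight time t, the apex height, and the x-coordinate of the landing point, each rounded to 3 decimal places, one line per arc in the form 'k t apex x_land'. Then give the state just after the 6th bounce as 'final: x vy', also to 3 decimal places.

Arc 1: start y=18.500, vy=17.730 → t=4.389, apex=34.218, x_land=21.901, impact vy=-26.160
  bounce: vy ← 0.71·26.160 = 18.574
Arc 2: start y=0.000, vy=18.574 → t=3.715, apex=17.249, x_land=40.438, impact vy=-18.574
  bounce: vy ← 0.71·18.574 = 13.187
Arc 3: start y=0.000, vy=13.187 → t=2.637, apex=8.695, x_land=53.599, impact vy=-13.187
  bounce: vy ← 0.71·13.187 = 9.363
Arc 4: start y=0.000, vy=9.363 → t=1.873, apex=4.383, x_land=62.943, impact vy=-9.363
  bounce: vy ← 0.71·9.363 = 6.648
Arc 5: start y=0.000, vy=6.648 → t=1.330, apex=2.210, x_land=69.577, impact vy=-6.648
  bounce: vy ← 0.71·6.648 = 4.720
Arc 6: start y=0.000, vy=4.720 → t=0.944, apex=1.114, x_land=74.288, impact vy=-4.720
  bounce: vy ← 0.71·4.720 = 3.351

1 4.389 34.218 21.901
2 3.715 17.249 40.438
3 2.637 8.695 53.599
4 1.873 4.383 62.943
5 1.330 2.210 69.577
6 0.944 1.114 74.288
final: 74.288 3.351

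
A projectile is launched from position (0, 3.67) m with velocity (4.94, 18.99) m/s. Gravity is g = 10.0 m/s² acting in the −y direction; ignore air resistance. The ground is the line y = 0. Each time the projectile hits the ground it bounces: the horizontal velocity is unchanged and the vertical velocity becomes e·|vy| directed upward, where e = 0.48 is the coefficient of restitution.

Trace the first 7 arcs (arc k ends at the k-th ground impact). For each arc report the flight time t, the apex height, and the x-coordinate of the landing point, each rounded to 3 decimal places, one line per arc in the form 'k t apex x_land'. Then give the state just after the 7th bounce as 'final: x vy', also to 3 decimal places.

1 3.982 21.701 19.673
2 2.000 5.000 29.553
3 0.960 1.152 34.295
4 0.461 0.265 36.571
5 0.221 0.061 37.664
6 0.106 0.014 38.188
7 0.051 0.003 38.440
final: 38.440 0.122

Arc 1: start y=3.670, vy=18.990 → t=3.982, apex=21.701, x_land=19.673, impact vy=-20.833
  bounce: vy ← 0.48·20.833 = 10.000
Arc 2: start y=0.000, vy=10.000 → t=2.000, apex=5.000, x_land=29.553, impact vy=-10.000
  bounce: vy ← 0.48·10.000 = 4.800
Arc 3: start y=0.000, vy=4.800 → t=0.960, apex=1.152, x_land=34.295, impact vy=-4.800
  bounce: vy ← 0.48·4.800 = 2.304
Arc 4: start y=0.000, vy=2.304 → t=0.461, apex=0.265, x_land=36.571, impact vy=-2.304
  bounce: vy ← 0.48·2.304 = 1.106
Arc 5: start y=0.000, vy=1.106 → t=0.221, apex=0.061, x_land=37.664, impact vy=-1.106
  bounce: vy ← 0.48·1.106 = 0.531
Arc 6: start y=0.000, vy=0.531 → t=0.106, apex=0.014, x_land=38.188, impact vy=-0.531
  bounce: vy ← 0.48·0.531 = 0.255
Arc 7: start y=0.000, vy=0.255 → t=0.051, apex=0.003, x_land=38.440, impact vy=-0.255
  bounce: vy ← 0.48·0.255 = 0.122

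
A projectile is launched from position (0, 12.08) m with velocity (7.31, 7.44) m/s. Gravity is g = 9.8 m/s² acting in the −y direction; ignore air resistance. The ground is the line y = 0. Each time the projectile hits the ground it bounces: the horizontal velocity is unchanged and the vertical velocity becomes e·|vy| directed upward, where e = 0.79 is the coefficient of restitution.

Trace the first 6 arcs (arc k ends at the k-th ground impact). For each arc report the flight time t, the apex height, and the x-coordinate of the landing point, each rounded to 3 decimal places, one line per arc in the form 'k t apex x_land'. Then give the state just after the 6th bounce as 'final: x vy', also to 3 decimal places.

1 2.503 14.904 18.299
2 2.756 9.302 38.442
3 2.177 5.805 54.355
4 1.720 3.623 66.926
5 1.359 2.261 76.858
6 1.073 1.411 84.704
final: 84.704 4.155

Arc 1: start y=12.080, vy=7.440 → t=2.503, apex=14.904, x_land=18.299, impact vy=-17.092
  bounce: vy ← 0.79·17.092 = 13.502
Arc 2: start y=0.000, vy=13.502 → t=2.756, apex=9.302, x_land=38.442, impact vy=-13.502
  bounce: vy ← 0.79·13.502 = 10.667
Arc 3: start y=0.000, vy=10.667 → t=2.177, apex=5.805, x_land=54.355, impact vy=-10.667
  bounce: vy ← 0.79·10.667 = 8.427
Arc 4: start y=0.000, vy=8.427 → t=1.720, apex=3.623, x_land=66.926, impact vy=-8.427
  bounce: vy ← 0.79·8.427 = 6.657
Arc 5: start y=0.000, vy=6.657 → t=1.359, apex=2.261, x_land=76.858, impact vy=-6.657
  bounce: vy ← 0.79·6.657 = 5.259
Arc 6: start y=0.000, vy=5.259 → t=1.073, apex=1.411, x_land=84.704, impact vy=-5.259
  bounce: vy ← 0.79·5.259 = 4.155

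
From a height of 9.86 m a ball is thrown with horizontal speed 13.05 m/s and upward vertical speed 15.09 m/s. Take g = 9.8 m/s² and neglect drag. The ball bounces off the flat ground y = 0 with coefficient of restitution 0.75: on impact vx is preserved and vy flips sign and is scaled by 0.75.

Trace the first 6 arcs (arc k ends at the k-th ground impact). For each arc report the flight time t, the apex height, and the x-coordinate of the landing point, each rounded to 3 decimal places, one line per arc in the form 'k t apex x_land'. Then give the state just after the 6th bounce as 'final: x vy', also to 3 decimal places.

Arc 1: start y=9.860, vy=15.090 → t=3.633, apex=21.478, x_land=47.416, impact vy=-20.517
  bounce: vy ← 0.75·20.517 = 15.388
Arc 2: start y=0.000, vy=15.388 → t=3.140, apex=12.081, x_land=88.398, impact vy=-15.388
  bounce: vy ← 0.75·15.388 = 11.541
Arc 3: start y=0.000, vy=11.541 → t=2.355, apex=6.796, x_land=119.135, impact vy=-11.541
  bounce: vy ← 0.75·11.541 = 8.656
Arc 4: start y=0.000, vy=8.656 → t=1.766, apex=3.823, x_land=142.188, impact vy=-8.656
  bounce: vy ← 0.75·8.656 = 6.492
Arc 5: start y=0.000, vy=6.492 → t=1.325, apex=2.150, x_land=159.477, impact vy=-6.492
  bounce: vy ← 0.75·6.492 = 4.869
Arc 6: start y=0.000, vy=4.869 → t=0.994, apex=1.209, x_land=172.445, impact vy=-4.869
  bounce: vy ← 0.75·4.869 = 3.652

1 3.633 21.478 47.416
2 3.140 12.081 88.398
3 2.355 6.796 119.135
4 1.766 3.823 142.188
5 1.325 2.150 159.477
6 0.994 1.209 172.445
final: 172.445 3.652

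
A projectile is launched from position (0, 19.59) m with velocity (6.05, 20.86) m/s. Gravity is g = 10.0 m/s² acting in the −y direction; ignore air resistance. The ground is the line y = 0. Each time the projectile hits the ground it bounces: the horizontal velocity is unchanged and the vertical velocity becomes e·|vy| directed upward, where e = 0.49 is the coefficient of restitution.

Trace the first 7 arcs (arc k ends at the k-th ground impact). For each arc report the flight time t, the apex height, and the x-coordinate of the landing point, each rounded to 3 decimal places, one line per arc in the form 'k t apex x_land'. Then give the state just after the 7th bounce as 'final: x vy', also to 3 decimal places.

Arc 1: start y=19.590, vy=20.860 → t=4.962, apex=41.347, x_land=30.018, impact vy=-28.757
  bounce: vy ← 0.49·28.757 = 14.091
Arc 2: start y=0.000, vy=14.091 → t=2.818, apex=9.927, x_land=47.068, impact vy=-14.091
  bounce: vy ← 0.49·14.091 = 6.904
Arc 3: start y=0.000, vy=6.904 → t=1.381, apex=2.384, x_land=55.422, impact vy=-6.904
  bounce: vy ← 0.49·6.904 = 3.383
Arc 4: start y=0.000, vy=3.383 → t=0.677, apex=0.572, x_land=59.516, impact vy=-3.383
  bounce: vy ← 0.49·3.383 = 1.658
Arc 5: start y=0.000, vy=1.658 → t=0.332, apex=0.137, x_land=61.522, impact vy=-1.658
  bounce: vy ← 0.49·1.658 = 0.812
Arc 6: start y=0.000, vy=0.812 → t=0.162, apex=0.033, x_land=62.505, impact vy=-0.812
  bounce: vy ← 0.49·0.812 = 0.398
Arc 7: start y=0.000, vy=0.398 → t=0.080, apex=0.008, x_land=62.986, impact vy=-0.398
  bounce: vy ← 0.49·0.398 = 0.195

1 4.962 41.347 30.018
2 2.818 9.927 47.068
3 1.381 2.384 55.422
4 0.677 0.572 59.516
5 0.332 0.137 61.522
6 0.162 0.033 62.505
7 0.080 0.008 62.986
final: 62.986 0.195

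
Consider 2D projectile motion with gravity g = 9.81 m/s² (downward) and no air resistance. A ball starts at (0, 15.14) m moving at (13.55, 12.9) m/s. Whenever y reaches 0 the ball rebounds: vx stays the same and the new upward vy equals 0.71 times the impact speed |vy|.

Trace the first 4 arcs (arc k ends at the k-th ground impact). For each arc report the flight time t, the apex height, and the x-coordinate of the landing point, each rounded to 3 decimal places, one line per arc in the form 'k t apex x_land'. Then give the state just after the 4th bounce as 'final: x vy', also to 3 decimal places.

Arc 1: start y=15.140, vy=12.900 → t=3.509, apex=23.622, x_land=47.554, impact vy=-21.528
  bounce: vy ← 0.71·21.528 = 15.285
Arc 2: start y=0.000, vy=15.285 → t=3.116, apex=11.908, x_land=89.778, impact vy=-15.285
  bounce: vy ← 0.71·15.285 = 10.852
Arc 3: start y=0.000, vy=10.852 → t=2.212, apex=6.003, x_land=119.757, impact vy=-10.852
  bounce: vy ← 0.71·10.852 = 7.705
Arc 4: start y=0.000, vy=7.705 → t=1.571, apex=3.026, x_land=141.043, impact vy=-7.705
  bounce: vy ← 0.71·7.705 = 5.471

1 3.509 23.622 47.554
2 3.116 11.908 89.778
3 2.212 6.003 119.757
4 1.571 3.026 141.043
final: 141.043 5.471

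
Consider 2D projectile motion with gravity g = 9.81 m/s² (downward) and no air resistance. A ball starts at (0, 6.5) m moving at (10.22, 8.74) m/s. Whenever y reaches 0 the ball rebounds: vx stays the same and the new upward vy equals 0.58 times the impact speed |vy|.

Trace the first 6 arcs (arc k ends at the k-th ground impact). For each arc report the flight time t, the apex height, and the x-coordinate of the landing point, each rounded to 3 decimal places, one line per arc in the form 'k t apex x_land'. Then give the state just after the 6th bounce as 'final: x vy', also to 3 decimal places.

1 2.347 10.393 23.982
2 1.689 3.496 41.239
3 0.979 1.176 51.248
4 0.568 0.396 57.054
5 0.329 0.133 60.421
6 0.191 0.045 62.373
final: 62.373 0.544

Arc 1: start y=6.500, vy=8.740 → t=2.347, apex=10.393, x_land=23.982, impact vy=-14.280
  bounce: vy ← 0.58·14.280 = 8.282
Arc 2: start y=0.000, vy=8.282 → t=1.689, apex=3.496, x_land=41.239, impact vy=-8.282
  bounce: vy ← 0.58·8.282 = 4.804
Arc 3: start y=0.000, vy=4.804 → t=0.979, apex=1.176, x_land=51.248, impact vy=-4.804
  bounce: vy ← 0.58·4.804 = 2.786
Arc 4: start y=0.000, vy=2.786 → t=0.568, apex=0.396, x_land=57.054, impact vy=-2.786
  bounce: vy ← 0.58·2.786 = 1.616
Arc 5: start y=0.000, vy=1.616 → t=0.329, apex=0.133, x_land=60.421, impact vy=-1.616
  bounce: vy ← 0.58·1.616 = 0.937
Arc 6: start y=0.000, vy=0.937 → t=0.191, apex=0.045, x_land=62.373, impact vy=-0.937
  bounce: vy ← 0.58·0.937 = 0.544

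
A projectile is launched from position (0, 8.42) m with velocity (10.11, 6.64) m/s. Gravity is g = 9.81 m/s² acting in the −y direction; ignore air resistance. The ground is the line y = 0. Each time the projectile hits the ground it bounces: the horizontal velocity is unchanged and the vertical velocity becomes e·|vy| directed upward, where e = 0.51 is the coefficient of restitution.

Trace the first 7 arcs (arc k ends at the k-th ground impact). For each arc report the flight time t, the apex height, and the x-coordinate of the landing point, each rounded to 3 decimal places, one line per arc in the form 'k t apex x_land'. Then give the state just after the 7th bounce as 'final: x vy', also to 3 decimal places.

Arc 1: start y=8.420, vy=6.640 → t=2.152, apex=10.667, x_land=21.752, impact vy=-14.467
  bounce: vy ← 0.51·14.467 = 7.378
Arc 2: start y=0.000, vy=7.378 → t=1.504, apex=2.775, x_land=36.960, impact vy=-7.378
  bounce: vy ← 0.51·7.378 = 3.763
Arc 3: start y=0.000, vy=3.763 → t=0.767, apex=0.722, x_land=44.716, impact vy=-3.763
  bounce: vy ← 0.51·3.763 = 1.919
Arc 4: start y=0.000, vy=1.919 → t=0.391, apex=0.188, x_land=48.671, impact vy=-1.919
  bounce: vy ← 0.51·1.919 = 0.979
Arc 5: start y=0.000, vy=0.979 → t=0.200, apex=0.049, x_land=50.688, impact vy=-0.979
  bounce: vy ← 0.51·0.979 = 0.499
Arc 6: start y=0.000, vy=0.499 → t=0.102, apex=0.013, x_land=51.717, impact vy=-0.499
  bounce: vy ← 0.51·0.499 = 0.255
Arc 7: start y=0.000, vy=0.255 → t=0.052, apex=0.003, x_land=52.242, impact vy=-0.255
  bounce: vy ← 0.51·0.255 = 0.130

1 2.152 10.667 21.752
2 1.504 2.775 36.960
3 0.767 0.722 44.716
4 0.391 0.188 48.671
5 0.200 0.049 50.688
6 0.102 0.013 51.717
7 0.052 0.003 52.242
final: 52.242 0.130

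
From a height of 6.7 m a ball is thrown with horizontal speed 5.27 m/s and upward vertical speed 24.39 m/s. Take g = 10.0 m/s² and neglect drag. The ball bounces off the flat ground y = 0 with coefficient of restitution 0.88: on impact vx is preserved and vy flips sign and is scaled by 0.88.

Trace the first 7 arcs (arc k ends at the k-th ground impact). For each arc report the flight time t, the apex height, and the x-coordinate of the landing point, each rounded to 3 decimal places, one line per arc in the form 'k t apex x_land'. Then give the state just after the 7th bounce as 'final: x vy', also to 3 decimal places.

Arc 1: start y=6.700, vy=24.390 → t=5.139, apex=36.444, x_land=27.081, impact vy=-26.998
  bounce: vy ← 0.88·26.998 = 23.758
Arc 2: start y=0.000, vy=23.758 → t=4.752, apex=28.222, x_land=52.122, impact vy=-23.758
  bounce: vy ← 0.88·23.758 = 20.907
Arc 3: start y=0.000, vy=20.907 → t=4.181, apex=21.855, x_land=74.158, impact vy=-20.907
  bounce: vy ← 0.88·20.907 = 18.398
Arc 4: start y=0.000, vy=18.398 → t=3.680, apex=16.925, x_land=93.550, impact vy=-18.398
  bounce: vy ← 0.88·18.398 = 16.190
Arc 5: start y=0.000, vy=16.190 → t=3.238, apex=13.106, x_land=110.614, impact vy=-16.190
  bounce: vy ← 0.88·16.190 = 14.248
Arc 6: start y=0.000, vy=14.248 → t=2.850, apex=10.150, x_land=125.631, impact vy=-14.248
  bounce: vy ← 0.88·14.248 = 12.538
Arc 7: start y=0.000, vy=12.538 → t=2.508, apex=7.860, x_land=138.846, impact vy=-12.538
  bounce: vy ← 0.88·12.538 = 11.033

1 5.139 36.444 27.081
2 4.752 28.222 52.122
3 4.181 21.855 74.158
4 3.680 16.925 93.550
5 3.238 13.106 110.614
6 2.850 10.150 125.631
7 2.508 7.860 138.846
final: 138.846 11.033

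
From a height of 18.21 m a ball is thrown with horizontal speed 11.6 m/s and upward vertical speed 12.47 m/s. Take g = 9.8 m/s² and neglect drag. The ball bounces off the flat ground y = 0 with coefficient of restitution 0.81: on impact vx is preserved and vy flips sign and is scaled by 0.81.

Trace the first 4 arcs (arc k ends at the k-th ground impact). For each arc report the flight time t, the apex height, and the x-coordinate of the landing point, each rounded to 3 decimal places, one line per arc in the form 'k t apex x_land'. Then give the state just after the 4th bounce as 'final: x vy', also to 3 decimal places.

1 3.582 26.144 41.555
2 3.742 17.153 84.962
3 3.031 11.254 120.121
4 2.455 7.384 148.601
final: 148.601 9.744

Arc 1: start y=18.210, vy=12.470 → t=3.582, apex=26.144, x_land=41.555, impact vy=-22.637
  bounce: vy ← 0.81·22.637 = 18.336
Arc 2: start y=0.000, vy=18.336 → t=3.742, apex=17.153, x_land=84.962, impact vy=-18.336
  bounce: vy ← 0.81·18.336 = 14.852
Arc 3: start y=0.000, vy=14.852 → t=3.031, apex=11.254, x_land=120.121, impact vy=-14.852
  bounce: vy ← 0.81·14.852 = 12.030
Arc 4: start y=0.000, vy=12.030 → t=2.455, apex=7.384, x_land=148.601, impact vy=-12.030
  bounce: vy ← 0.81·12.030 = 9.744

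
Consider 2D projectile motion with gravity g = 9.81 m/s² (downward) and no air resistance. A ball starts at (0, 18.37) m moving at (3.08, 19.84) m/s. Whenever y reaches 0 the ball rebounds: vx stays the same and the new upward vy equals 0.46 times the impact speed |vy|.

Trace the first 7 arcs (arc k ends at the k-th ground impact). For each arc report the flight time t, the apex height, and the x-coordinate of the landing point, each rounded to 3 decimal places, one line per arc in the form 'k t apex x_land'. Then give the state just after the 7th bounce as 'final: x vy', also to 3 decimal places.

1 4.822 38.432 14.851
2 2.575 8.132 22.782
3 1.185 1.721 26.431
4 0.545 0.364 28.109
5 0.251 0.077 28.881
6 0.115 0.016 29.236
7 0.053 0.003 29.400
final: 29.400 0.120

Arc 1: start y=18.370, vy=19.840 → t=4.822, apex=38.432, x_land=14.851, impact vy=-27.460
  bounce: vy ← 0.46·27.460 = 12.632
Arc 2: start y=0.000, vy=12.632 → t=2.575, apex=8.132, x_land=22.782, impact vy=-12.632
  bounce: vy ← 0.46·12.632 = 5.811
Arc 3: start y=0.000, vy=5.811 → t=1.185, apex=1.721, x_land=26.431, impact vy=-5.811
  bounce: vy ← 0.46·5.811 = 2.673
Arc 4: start y=0.000, vy=2.673 → t=0.545, apex=0.364, x_land=28.109, impact vy=-2.673
  bounce: vy ← 0.46·2.673 = 1.230
Arc 5: start y=0.000, vy=1.230 → t=0.251, apex=0.077, x_land=28.881, impact vy=-1.230
  bounce: vy ← 0.46·1.230 = 0.566
Arc 6: start y=0.000, vy=0.566 → t=0.115, apex=0.016, x_land=29.236, impact vy=-0.566
  bounce: vy ← 0.46·0.566 = 0.260
Arc 7: start y=0.000, vy=0.260 → t=0.053, apex=0.003, x_land=29.400, impact vy=-0.260
  bounce: vy ← 0.46·0.260 = 0.120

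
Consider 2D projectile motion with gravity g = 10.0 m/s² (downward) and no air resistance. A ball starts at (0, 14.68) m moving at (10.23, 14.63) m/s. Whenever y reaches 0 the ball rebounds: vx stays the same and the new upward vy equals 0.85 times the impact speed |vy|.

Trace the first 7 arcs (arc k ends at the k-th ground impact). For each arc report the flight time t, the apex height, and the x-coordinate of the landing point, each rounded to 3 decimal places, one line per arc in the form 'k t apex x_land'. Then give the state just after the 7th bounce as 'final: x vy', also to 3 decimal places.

Arc 1: start y=14.680, vy=14.630 → t=3.716, apex=25.382, x_land=38.015, impact vy=-22.531
  bounce: vy ← 0.85·22.531 = 19.151
Arc 2: start y=0.000, vy=19.151 → t=3.830, apex=18.338, x_land=77.199, impact vy=-19.151
  bounce: vy ← 0.85·19.151 = 16.279
Arc 3: start y=0.000, vy=16.279 → t=3.256, apex=13.249, x_land=110.505, impact vy=-16.279
  bounce: vy ← 0.85·16.279 = 13.837
Arc 4: start y=0.000, vy=13.837 → t=2.767, apex=9.573, x_land=138.815, impact vy=-13.837
  bounce: vy ← 0.85·13.837 = 11.761
Arc 5: start y=0.000, vy=11.761 → t=2.352, apex=6.916, x_land=162.878, impact vy=-11.761
  bounce: vy ← 0.85·11.761 = 9.997
Arc 6: start y=0.000, vy=9.997 → t=1.999, apex=4.997, x_land=183.332, impact vy=-9.997
  bounce: vy ← 0.85·9.997 = 8.497
Arc 7: start y=0.000, vy=8.497 → t=1.699, apex=3.610, x_land=200.718, impact vy=-8.497
  bounce: vy ← 0.85·8.497 = 7.223

1 3.716 25.382 38.015
2 3.830 18.338 77.199
3 3.256 13.249 110.505
4 2.767 9.573 138.815
5 2.352 6.916 162.878
6 1.999 4.997 183.332
7 1.699 3.610 200.718
final: 200.718 7.223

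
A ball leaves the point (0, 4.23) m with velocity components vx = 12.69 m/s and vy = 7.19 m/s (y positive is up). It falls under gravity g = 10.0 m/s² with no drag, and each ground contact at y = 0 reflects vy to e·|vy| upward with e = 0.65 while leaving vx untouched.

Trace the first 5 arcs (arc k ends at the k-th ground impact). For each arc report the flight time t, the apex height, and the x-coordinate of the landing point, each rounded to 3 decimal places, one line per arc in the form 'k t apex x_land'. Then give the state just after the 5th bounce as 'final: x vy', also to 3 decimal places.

1 1.886 6.815 23.939
2 1.518 2.879 43.199
3 0.987 1.216 55.717
4 0.641 0.514 63.855
5 0.417 0.217 69.144
final: 69.144 1.355

Arc 1: start y=4.230, vy=7.190 → t=1.886, apex=6.815, x_land=23.939, impact vy=-11.675
  bounce: vy ← 0.65·11.675 = 7.588
Arc 2: start y=0.000, vy=7.588 → t=1.518, apex=2.879, x_land=43.199, impact vy=-7.588
  bounce: vy ← 0.65·7.588 = 4.933
Arc 3: start y=0.000, vy=4.933 → t=0.987, apex=1.216, x_land=55.717, impact vy=-4.933
  bounce: vy ← 0.65·4.933 = 3.206
Arc 4: start y=0.000, vy=3.206 → t=0.641, apex=0.514, x_land=63.855, impact vy=-3.206
  bounce: vy ← 0.65·3.206 = 2.084
Arc 5: start y=0.000, vy=2.084 → t=0.417, apex=0.217, x_land=69.144, impact vy=-2.084
  bounce: vy ← 0.65·2.084 = 1.355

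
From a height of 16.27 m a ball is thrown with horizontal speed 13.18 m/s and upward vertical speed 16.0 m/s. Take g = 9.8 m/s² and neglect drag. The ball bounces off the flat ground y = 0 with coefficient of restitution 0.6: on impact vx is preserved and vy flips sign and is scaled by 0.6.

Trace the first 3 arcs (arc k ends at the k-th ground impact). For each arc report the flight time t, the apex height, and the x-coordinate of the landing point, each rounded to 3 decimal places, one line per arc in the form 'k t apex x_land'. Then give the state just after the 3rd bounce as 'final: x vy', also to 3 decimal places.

1 4.079 29.331 53.765
2 2.936 10.559 92.461
3 1.762 3.801 115.678
final: 115.678 5.179

Arc 1: start y=16.270, vy=16.000 → t=4.079, apex=29.331, x_land=53.765, impact vy=-23.977
  bounce: vy ← 0.6·23.977 = 14.386
Arc 2: start y=0.000, vy=14.386 → t=2.936, apex=10.559, x_land=92.461, impact vy=-14.386
  bounce: vy ← 0.6·14.386 = 8.632
Arc 3: start y=0.000, vy=8.632 → t=1.762, apex=3.801, x_land=115.678, impact vy=-8.632
  bounce: vy ← 0.6·8.632 = 5.179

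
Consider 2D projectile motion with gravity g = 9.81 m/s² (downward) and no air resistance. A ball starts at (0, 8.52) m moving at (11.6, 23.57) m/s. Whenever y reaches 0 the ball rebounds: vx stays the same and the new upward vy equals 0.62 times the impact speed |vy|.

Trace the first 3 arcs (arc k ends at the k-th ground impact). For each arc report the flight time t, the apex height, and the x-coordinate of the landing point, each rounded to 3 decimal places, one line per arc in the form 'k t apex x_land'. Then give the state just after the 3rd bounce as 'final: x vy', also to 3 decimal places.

1 5.143 36.835 59.659
2 3.398 14.159 99.077
3 2.107 5.443 123.516
final: 123.516 6.407

Arc 1: start y=8.520, vy=23.570 → t=5.143, apex=36.835, x_land=59.659, impact vy=-26.883
  bounce: vy ← 0.62·26.883 = 16.668
Arc 2: start y=0.000, vy=16.668 → t=3.398, apex=14.159, x_land=99.077, impact vy=-16.668
  bounce: vy ← 0.62·16.668 = 10.334
Arc 3: start y=0.000, vy=10.334 → t=2.107, apex=5.443, x_land=123.516, impact vy=-10.334
  bounce: vy ← 0.62·10.334 = 6.407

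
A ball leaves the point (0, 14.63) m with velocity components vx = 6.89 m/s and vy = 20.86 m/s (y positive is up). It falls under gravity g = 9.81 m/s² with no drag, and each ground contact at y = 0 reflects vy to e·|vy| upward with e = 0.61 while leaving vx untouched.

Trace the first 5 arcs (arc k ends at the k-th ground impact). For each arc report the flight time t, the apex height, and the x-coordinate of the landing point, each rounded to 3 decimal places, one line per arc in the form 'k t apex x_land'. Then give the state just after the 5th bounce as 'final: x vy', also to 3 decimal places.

1 4.866 36.808 33.525
2 3.342 13.696 56.552
3 2.039 5.096 70.598
4 1.244 1.896 79.167
5 0.759 0.706 84.393
final: 84.393 2.270

Arc 1: start y=14.630, vy=20.860 → t=4.866, apex=36.808, x_land=33.525, impact vy=-26.873
  bounce: vy ← 0.61·26.873 = 16.393
Arc 2: start y=0.000, vy=16.393 → t=3.342, apex=13.696, x_land=56.552, impact vy=-16.393
  bounce: vy ← 0.61·16.393 = 10.000
Arc 3: start y=0.000, vy=10.000 → t=2.039, apex=5.096, x_land=70.598, impact vy=-10.000
  bounce: vy ← 0.61·10.000 = 6.100
Arc 4: start y=0.000, vy=6.100 → t=1.244, apex=1.896, x_land=79.167, impact vy=-6.100
  bounce: vy ← 0.61·6.100 = 3.721
Arc 5: start y=0.000, vy=3.721 → t=0.759, apex=0.706, x_land=84.393, impact vy=-3.721
  bounce: vy ← 0.61·3.721 = 2.270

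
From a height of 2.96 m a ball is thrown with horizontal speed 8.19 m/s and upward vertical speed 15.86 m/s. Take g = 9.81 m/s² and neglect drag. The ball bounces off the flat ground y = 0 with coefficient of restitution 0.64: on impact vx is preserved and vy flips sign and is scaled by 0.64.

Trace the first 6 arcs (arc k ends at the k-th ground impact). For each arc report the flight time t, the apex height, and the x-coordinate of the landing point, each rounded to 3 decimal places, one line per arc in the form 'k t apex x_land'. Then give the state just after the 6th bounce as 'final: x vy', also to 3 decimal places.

1 3.410 15.781 27.931
2 2.296 6.464 46.734
3 1.469 2.648 58.769
4 0.940 1.084 66.470
5 0.602 0.444 71.400
6 0.385 0.182 74.554
final: 74.554 1.209

Arc 1: start y=2.960, vy=15.860 → t=3.410, apex=15.781, x_land=27.931, impact vy=-17.596
  bounce: vy ← 0.64·17.596 = 11.261
Arc 2: start y=0.000, vy=11.261 → t=2.296, apex=6.464, x_land=46.734, impact vy=-11.261
  bounce: vy ← 0.64·11.261 = 7.207
Arc 3: start y=0.000, vy=7.207 → t=1.469, apex=2.648, x_land=58.769, impact vy=-7.207
  bounce: vy ← 0.64·7.207 = 4.613
Arc 4: start y=0.000, vy=4.613 → t=0.940, apex=1.084, x_land=66.470, impact vy=-4.613
  bounce: vy ← 0.64·4.613 = 2.952
Arc 5: start y=0.000, vy=2.952 → t=0.602, apex=0.444, x_land=71.400, impact vy=-2.952
  bounce: vy ← 0.64·2.952 = 1.889
Arc 6: start y=0.000, vy=1.889 → t=0.385, apex=0.182, x_land=74.554, impact vy=-1.889
  bounce: vy ← 0.64·1.889 = 1.209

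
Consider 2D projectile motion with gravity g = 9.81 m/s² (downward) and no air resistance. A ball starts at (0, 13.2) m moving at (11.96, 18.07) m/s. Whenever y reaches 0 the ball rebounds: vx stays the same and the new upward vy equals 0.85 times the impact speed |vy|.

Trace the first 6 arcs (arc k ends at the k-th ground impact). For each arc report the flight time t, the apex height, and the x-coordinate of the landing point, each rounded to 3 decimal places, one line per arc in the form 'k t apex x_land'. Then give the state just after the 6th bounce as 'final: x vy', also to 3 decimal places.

1 4.309 29.842 51.531
2 4.193 21.561 101.682
3 3.564 15.578 144.310
4 3.030 11.255 180.544
5 2.575 8.132 211.343
6 2.189 5.875 237.522
final: 237.522 9.126

Arc 1: start y=13.200, vy=18.070 → t=4.309, apex=29.842, x_land=51.531, impact vy=-24.197
  bounce: vy ← 0.85·24.197 = 20.568
Arc 2: start y=0.000, vy=20.568 → t=4.193, apex=21.561, x_land=101.682, impact vy=-20.568
  bounce: vy ← 0.85·20.568 = 17.483
Arc 3: start y=0.000, vy=17.483 → t=3.564, apex=15.578, x_land=144.310, impact vy=-17.483
  bounce: vy ← 0.85·17.483 = 14.860
Arc 4: start y=0.000, vy=14.860 → t=3.030, apex=11.255, x_land=180.544, impact vy=-14.860
  bounce: vy ← 0.85·14.860 = 12.631
Arc 5: start y=0.000, vy=12.631 → t=2.575, apex=8.132, x_land=211.343, impact vy=-12.631
  bounce: vy ← 0.85·12.631 = 10.736
Arc 6: start y=0.000, vy=10.736 → t=2.189, apex=5.875, x_land=237.522, impact vy=-10.736
  bounce: vy ← 0.85·10.736 = 9.126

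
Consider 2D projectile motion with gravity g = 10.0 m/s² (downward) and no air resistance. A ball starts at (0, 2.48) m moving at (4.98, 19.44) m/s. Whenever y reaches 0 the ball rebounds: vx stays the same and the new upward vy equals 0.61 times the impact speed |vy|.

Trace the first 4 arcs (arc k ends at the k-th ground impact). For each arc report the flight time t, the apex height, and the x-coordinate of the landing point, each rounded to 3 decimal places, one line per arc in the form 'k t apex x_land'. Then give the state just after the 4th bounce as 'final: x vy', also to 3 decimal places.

Arc 1: start y=2.480, vy=19.440 → t=4.012, apex=21.376, x_land=19.978, impact vy=-20.676
  bounce: vy ← 0.61·20.676 = 12.613
Arc 2: start y=0.000, vy=12.613 → t=2.523, apex=7.954, x_land=32.540, impact vy=-12.613
  bounce: vy ← 0.61·12.613 = 7.694
Arc 3: start y=0.000, vy=7.694 → t=1.539, apex=2.960, x_land=40.203, impact vy=-7.694
  bounce: vy ← 0.61·7.694 = 4.693
Arc 4: start y=0.000, vy=4.693 → t=0.939, apex=1.101, x_land=44.877, impact vy=-4.693
  bounce: vy ← 0.61·4.693 = 2.863

1 4.012 21.376 19.978
2 2.523 7.954 32.540
3 1.539 2.960 40.203
4 0.939 1.101 44.877
final: 44.877 2.863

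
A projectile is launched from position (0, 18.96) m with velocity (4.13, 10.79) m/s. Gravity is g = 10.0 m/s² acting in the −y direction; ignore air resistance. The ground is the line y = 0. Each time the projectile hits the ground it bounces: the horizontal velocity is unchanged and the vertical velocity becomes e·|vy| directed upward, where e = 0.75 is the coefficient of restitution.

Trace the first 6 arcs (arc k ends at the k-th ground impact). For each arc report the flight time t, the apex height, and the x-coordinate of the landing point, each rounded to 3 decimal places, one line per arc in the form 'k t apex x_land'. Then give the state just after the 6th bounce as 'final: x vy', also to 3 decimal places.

Arc 1: start y=18.960, vy=10.790 → t=3.305, apex=24.781, x_land=13.651, impact vy=-22.263
  bounce: vy ← 0.75·22.263 = 16.697
Arc 2: start y=0.000, vy=16.697 → t=3.339, apex=13.939, x_land=27.442, impact vy=-16.697
  bounce: vy ← 0.75·16.697 = 12.523
Arc 3: start y=0.000, vy=12.523 → t=2.505, apex=7.841, x_land=37.786, impact vy=-12.523
  bounce: vy ← 0.75·12.523 = 9.392
Arc 4: start y=0.000, vy=9.392 → t=1.878, apex=4.411, x_land=45.544, impact vy=-9.392
  bounce: vy ← 0.75·9.392 = 7.044
Arc 5: start y=0.000, vy=7.044 → t=1.409, apex=2.481, x_land=51.362, impact vy=-7.044
  bounce: vy ← 0.75·7.044 = 5.283
Arc 6: start y=0.000, vy=5.283 → t=1.057, apex=1.396, x_land=55.726, impact vy=-5.283
  bounce: vy ← 0.75·5.283 = 3.962

1 3.305 24.781 13.651
2 3.339 13.939 27.442
3 2.505 7.841 37.786
4 1.878 4.411 45.544
5 1.409 2.481 51.362
6 1.057 1.396 55.726
final: 55.726 3.962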